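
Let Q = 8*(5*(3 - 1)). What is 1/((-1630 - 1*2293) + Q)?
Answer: -1/3843 ≈ -0.00026021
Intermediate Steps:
Q = 80 (Q = 8*(5*2) = 8*10 = 80)
1/((-1630 - 1*2293) + Q) = 1/((-1630 - 1*2293) + 80) = 1/((-1630 - 2293) + 80) = 1/(-3923 + 80) = 1/(-3843) = -1/3843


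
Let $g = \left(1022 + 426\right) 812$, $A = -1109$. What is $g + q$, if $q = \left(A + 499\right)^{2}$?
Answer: $1547876$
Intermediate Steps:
$g = 1175776$ ($g = 1448 \cdot 812 = 1175776$)
$q = 372100$ ($q = \left(-1109 + 499\right)^{2} = \left(-610\right)^{2} = 372100$)
$g + q = 1175776 + 372100 = 1547876$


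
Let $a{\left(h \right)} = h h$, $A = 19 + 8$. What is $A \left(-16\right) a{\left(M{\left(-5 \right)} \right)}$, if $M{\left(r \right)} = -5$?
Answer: $-10800$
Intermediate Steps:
$A = 27$
$a{\left(h \right)} = h^{2}$
$A \left(-16\right) a{\left(M{\left(-5 \right)} \right)} = 27 \left(-16\right) \left(-5\right)^{2} = \left(-432\right) 25 = -10800$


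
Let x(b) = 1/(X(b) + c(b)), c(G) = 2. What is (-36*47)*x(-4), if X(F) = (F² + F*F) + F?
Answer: -282/5 ≈ -56.400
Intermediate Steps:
X(F) = F + 2*F² (X(F) = (F² + F²) + F = 2*F² + F = F + 2*F²)
x(b) = 1/(2 + b*(1 + 2*b)) (x(b) = 1/(b*(1 + 2*b) + 2) = 1/(2 + b*(1 + 2*b)))
(-36*47)*x(-4) = (-36*47)/(2 - 4*(1 + 2*(-4))) = -1692/(2 - 4*(1 - 8)) = -1692/(2 - 4*(-7)) = -1692/(2 + 28) = -1692/30 = -1692*1/30 = -282/5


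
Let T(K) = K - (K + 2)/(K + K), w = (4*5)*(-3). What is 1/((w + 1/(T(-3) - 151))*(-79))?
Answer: 925/4384974 ≈ 0.00021095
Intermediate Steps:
w = -60 (w = 20*(-3) = -60)
T(K) = K - (2 + K)/(2*K)
1/((w + 1/(T(-3) - 151))*(-79)) = 1/((-60 + 1/((-½ - 3 - 1/(-3)) - 151))*(-79)) = 1/((-60 + 1/((-½ - 3 - 1*(-⅓)) - 151))*(-79)) = 1/((-60 + 1/((-½ - 3 + ⅓) - 151))*(-79)) = 1/((-60 + 1/(-19/6 - 151))*(-79)) = 1/((-60 + 1/(-925/6))*(-79)) = 1/((-60 - 6/925)*(-79)) = 1/(-55506/925*(-79)) = 1/(4384974/925) = 925/4384974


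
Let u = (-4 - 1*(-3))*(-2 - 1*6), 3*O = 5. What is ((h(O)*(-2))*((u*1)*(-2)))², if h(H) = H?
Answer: 25600/9 ≈ 2844.4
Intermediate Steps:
O = 5/3 (O = (⅓)*5 = 5/3 ≈ 1.6667)
u = 8 (u = (-4 + 3)*(-2 - 6) = -1*(-8) = 8)
((h(O)*(-2))*((u*1)*(-2)))² = (((5/3)*(-2))*((8*1)*(-2)))² = (-80*(-2)/3)² = (-10/3*(-16))² = (160/3)² = 25600/9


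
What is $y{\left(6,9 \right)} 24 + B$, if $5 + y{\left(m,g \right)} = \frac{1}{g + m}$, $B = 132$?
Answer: $\frac{68}{5} \approx 13.6$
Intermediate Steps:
$y{\left(m,g \right)} = -5 + \frac{1}{g + m}$
$y{\left(6,9 \right)} 24 + B = \frac{1 - 45 - 30}{9 + 6} \cdot 24 + 132 = \frac{1 - 45 - 30}{15} \cdot 24 + 132 = \frac{1}{15} \left(-74\right) 24 + 132 = \left(- \frac{74}{15}\right) 24 + 132 = - \frac{592}{5} + 132 = \frac{68}{5}$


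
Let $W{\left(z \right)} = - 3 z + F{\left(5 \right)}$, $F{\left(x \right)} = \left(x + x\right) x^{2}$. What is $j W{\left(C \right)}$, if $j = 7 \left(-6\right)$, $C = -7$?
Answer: $-11382$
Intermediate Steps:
$F{\left(x \right)} = 2 x^{3}$ ($F{\left(x \right)} = 2 x x^{2} = 2 x^{3}$)
$W{\left(z \right)} = 250 - 3 z$ ($W{\left(z \right)} = - 3 z + 2 \cdot 5^{3} = - 3 z + 2 \cdot 125 = - 3 z + 250 = 250 - 3 z$)
$j = -42$
$j W{\left(C \right)} = - 42 \left(250 - -21\right) = - 42 \left(250 + 21\right) = \left(-42\right) 271 = -11382$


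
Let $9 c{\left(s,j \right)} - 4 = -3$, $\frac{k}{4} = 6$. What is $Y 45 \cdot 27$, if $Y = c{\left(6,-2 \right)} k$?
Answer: $3240$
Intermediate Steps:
$k = 24$ ($k = 4 \cdot 6 = 24$)
$c{\left(s,j \right)} = \frac{1}{9}$ ($c{\left(s,j \right)} = \frac{4}{9} + \frac{1}{9} \left(-3\right) = \frac{4}{9} - \frac{1}{3} = \frac{1}{9}$)
$Y = \frac{8}{3}$ ($Y = \frac{1}{9} \cdot 24 = \frac{8}{3} \approx 2.6667$)
$Y 45 \cdot 27 = \frac{8}{3} \cdot 45 \cdot 27 = 120 \cdot 27 = 3240$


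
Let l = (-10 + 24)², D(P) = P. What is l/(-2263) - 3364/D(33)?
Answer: -7619200/74679 ≈ -102.03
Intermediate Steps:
l = 196 (l = 14² = 196)
l/(-2263) - 3364/D(33) = 196/(-2263) - 3364/33 = 196*(-1/2263) - 3364*1/33 = -196/2263 - 3364/33 = -7619200/74679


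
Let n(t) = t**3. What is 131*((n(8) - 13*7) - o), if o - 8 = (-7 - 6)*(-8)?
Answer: 40479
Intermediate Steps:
o = 112 (o = 8 + (-7 - 6)*(-8) = 8 - 13*(-8) = 8 + 104 = 112)
131*((n(8) - 13*7) - o) = 131*((8**3 - 13*7) - 1*112) = 131*((512 - 1*91) - 112) = 131*((512 - 91) - 112) = 131*(421 - 112) = 131*309 = 40479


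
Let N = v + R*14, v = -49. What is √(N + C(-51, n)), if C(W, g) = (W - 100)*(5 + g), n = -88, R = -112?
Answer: 2*√2729 ≈ 104.48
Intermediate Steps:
C(W, g) = (-100 + W)*(5 + g)
N = -1617 (N = -49 - 112*14 = -49 - 1568 = -1617)
√(N + C(-51, n)) = √(-1617 + (-500 - 100*(-88) + 5*(-51) - 51*(-88))) = √(-1617 + (-500 + 8800 - 255 + 4488)) = √(-1617 + 12533) = √10916 = 2*√2729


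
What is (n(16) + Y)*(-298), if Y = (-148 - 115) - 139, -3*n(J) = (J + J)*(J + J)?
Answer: 664540/3 ≈ 2.2151e+5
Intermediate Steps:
n(J) = -4*J**2/3 (n(J) = -(J + J)*(J + J)/3 = -2*J*2*J/3 = -4*J**2/3)
Y = -402 (Y = -263 - 139 = -402)
(n(16) + Y)*(-298) = (-4/3*16**2 - 402)*(-298) = (-4/3*256 - 402)*(-298) = (-1024/3 - 402)*(-298) = -2230/3*(-298) = 664540/3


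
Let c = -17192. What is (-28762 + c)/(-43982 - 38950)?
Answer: 7659/13822 ≈ 0.55412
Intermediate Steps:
(-28762 + c)/(-43982 - 38950) = (-28762 - 17192)/(-43982 - 38950) = -45954/(-82932) = -45954*(-1/82932) = 7659/13822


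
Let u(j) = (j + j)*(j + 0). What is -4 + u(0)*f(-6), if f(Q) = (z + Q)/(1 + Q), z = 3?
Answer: -4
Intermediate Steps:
u(j) = 2*j² (u(j) = (2*j)*j = 2*j²)
f(Q) = (3 + Q)/(1 + Q)
-4 + u(0)*f(-6) = -4 + (2*0²)*((3 - 6)/(1 - 6)) = -4 + (2*0)*(-3/(-5)) = -4 + 0*(-⅕*(-3)) = -4 + 0*(⅗) = -4 + 0 = -4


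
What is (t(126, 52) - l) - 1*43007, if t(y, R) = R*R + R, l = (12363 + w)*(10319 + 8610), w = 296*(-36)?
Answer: -32352054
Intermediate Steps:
w = -10656
l = 32311803 (l = (12363 - 10656)*(10319 + 8610) = 1707*18929 = 32311803)
t(y, R) = R + R² (t(y, R) = R² + R = R + R²)
(t(126, 52) - l) - 1*43007 = (52*(1 + 52) - 1*32311803) - 1*43007 = (52*53 - 32311803) - 43007 = (2756 - 32311803) - 43007 = -32309047 - 43007 = -32352054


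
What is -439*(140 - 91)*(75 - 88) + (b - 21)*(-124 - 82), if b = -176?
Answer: 320225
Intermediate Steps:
-439*(140 - 91)*(75 - 88) + (b - 21)*(-124 - 82) = -439*(140 - 91)*(75 - 88) + (-176 - 21)*(-124 - 82) = -21511*(-13) - 197*(-206) = -439*(-637) + 40582 = 279643 + 40582 = 320225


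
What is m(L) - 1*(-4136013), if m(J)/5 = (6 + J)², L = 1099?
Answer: 10241138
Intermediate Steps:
m(J) = 5*(6 + J)²
m(L) - 1*(-4136013) = 5*(6 + 1099)² - 1*(-4136013) = 5*1105² + 4136013 = 5*1221025 + 4136013 = 6105125 + 4136013 = 10241138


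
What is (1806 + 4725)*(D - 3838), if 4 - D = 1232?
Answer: -33086046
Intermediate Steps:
D = -1228 (D = 4 - 1*1232 = 4 - 1232 = -1228)
(1806 + 4725)*(D - 3838) = (1806 + 4725)*(-1228 - 3838) = 6531*(-5066) = -33086046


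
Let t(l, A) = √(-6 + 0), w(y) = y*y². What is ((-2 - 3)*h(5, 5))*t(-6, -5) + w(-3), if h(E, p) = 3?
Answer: -27 - 15*I*√6 ≈ -27.0 - 36.742*I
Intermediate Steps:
w(y) = y³
t(l, A) = I*√6 (t(l, A) = √(-6) = I*√6)
((-2 - 3)*h(5, 5))*t(-6, -5) + w(-3) = ((-2 - 3)*3)*(I*√6) + (-3)³ = (-5*3)*(I*√6) - 27 = -15*I*√6 - 27 = -27 - 15*I*√6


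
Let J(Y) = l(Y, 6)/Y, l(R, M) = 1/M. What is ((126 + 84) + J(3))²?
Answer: 14295961/324 ≈ 44123.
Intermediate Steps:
l(R, M) = 1/M
J(Y) = 1/(6*Y)
((126 + 84) + J(3))² = ((126 + 84) + (⅙)/3)² = (210 + (⅙)*(⅓))² = (210 + 1/18)² = (3781/18)² = 14295961/324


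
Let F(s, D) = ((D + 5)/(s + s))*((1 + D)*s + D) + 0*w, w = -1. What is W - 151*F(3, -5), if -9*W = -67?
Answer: 67/9 ≈ 7.4444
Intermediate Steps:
W = 67/9 (W = -1/9*(-67) = 67/9 ≈ 7.4444)
F(s, D) = (5 + D)*(D + s*(1 + D))/(2*s) (F(s, D) = ((D + 5)/(s + s))*((1 + D)*s + D) + 0*(-1) = ((5 + D)/((2*s)))*(s*(1 + D) + D) + 0 = ((5 + D)*(1/(2*s)))*(D + s*(1 + D)) + 0 = ((5 + D)/(2*s))*(D + s*(1 + D)) + 0 = (5 + D)*(D + s*(1 + D))/(2*s) + 0 = (5 + D)*(D + s*(1 + D))/(2*s))
W - 151*F(3, -5) = 67/9 - 151*((-5)**2 + 5*(-5) + 3*(5 + (-5)**2 + 6*(-5)))/(2*3) = 67/9 - 151*(25 - 25 + 3*(5 + 25 - 30))/(2*3) = 67/9 - 151*(25 - 25 + 3*0)/(2*3) = 67/9 - 151*(25 - 25 + 0)/(2*3) = 67/9 - 151*0/(2*3) = 67/9 - 151*0 = 67/9 + 0 = 67/9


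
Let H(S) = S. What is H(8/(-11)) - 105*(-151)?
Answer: 174397/11 ≈ 15854.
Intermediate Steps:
H(8/(-11)) - 105*(-151) = 8/(-11) - 105*(-151) = 8*(-1/11) + 15855 = -8/11 + 15855 = 174397/11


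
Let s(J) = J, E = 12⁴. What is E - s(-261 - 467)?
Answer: 21464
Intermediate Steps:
E = 20736
E - s(-261 - 467) = 20736 - (-261 - 467) = 20736 - 1*(-728) = 20736 + 728 = 21464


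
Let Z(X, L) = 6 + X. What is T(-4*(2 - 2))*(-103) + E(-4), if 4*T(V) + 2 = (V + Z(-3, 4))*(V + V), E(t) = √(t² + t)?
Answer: 103/2 + 2*√3 ≈ 54.964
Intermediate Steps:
E(t) = √(t + t²)
T(V) = -½ + V*(3 + V)/2 (T(V) = -½ + ((V + (6 - 3))*(V + V))/4 = -½ + ((V + 3)*(2*V))/4 = -½ + ((3 + V)*(2*V))/4 = -½ + (2*V*(3 + V))/4 = -½ + V*(3 + V)/2)
T(-4*(2 - 2))*(-103) + E(-4) = (-½ + (-4*(2 - 2))²/2 + 3*(-4*(2 - 2))/2)*(-103) + √(-4*(1 - 4)) = (-½ + (-4*0)²/2 + 3*(-4*0)/2)*(-103) + √(-4*(-3)) = (-½ + (½)*0² + (3/2)*0)*(-103) + √12 = (-½ + (½)*0 + 0)*(-103) + 2*√3 = (-½ + 0 + 0)*(-103) + 2*√3 = -½*(-103) + 2*√3 = 103/2 + 2*√3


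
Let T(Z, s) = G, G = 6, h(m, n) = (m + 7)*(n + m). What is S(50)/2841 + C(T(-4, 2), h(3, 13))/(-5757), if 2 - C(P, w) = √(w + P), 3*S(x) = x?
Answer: 90268/16355637 + √166/5757 ≈ 0.0077571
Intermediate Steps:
h(m, n) = (7 + m)*(m + n)
S(x) = x/3
T(Z, s) = 6
C(P, w) = 2 - √(P + w) (C(P, w) = 2 - √(w + P) = 2 - √(P + w))
S(50)/2841 + C(T(-4, 2), h(3, 13))/(-5757) = ((⅓)*50)/2841 + (2 - √(6 + (3² + 7*3 + 7*13 + 3*13)))/(-5757) = (50/3)*(1/2841) + (2 - √(6 + (9 + 21 + 91 + 39)))*(-1/5757) = 50/8523 + (2 - √(6 + 160))*(-1/5757) = 50/8523 + (2 - √166)*(-1/5757) = 50/8523 + (-2/5757 + √166/5757) = 90268/16355637 + √166/5757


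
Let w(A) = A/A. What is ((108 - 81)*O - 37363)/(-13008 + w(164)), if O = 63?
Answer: 35662/13007 ≈ 2.7418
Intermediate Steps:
w(A) = 1
((108 - 81)*O - 37363)/(-13008 + w(164)) = ((108 - 81)*63 - 37363)/(-13008 + 1) = (27*63 - 37363)/(-13007) = (1701 - 37363)*(-1/13007) = -35662*(-1/13007) = 35662/13007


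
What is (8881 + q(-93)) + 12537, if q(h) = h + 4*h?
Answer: 20953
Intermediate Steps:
q(h) = 5*h
(8881 + q(-93)) + 12537 = (8881 + 5*(-93)) + 12537 = (8881 - 465) + 12537 = 8416 + 12537 = 20953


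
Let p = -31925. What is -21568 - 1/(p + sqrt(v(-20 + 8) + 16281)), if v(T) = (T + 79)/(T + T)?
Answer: -527565019192264/24460544323 + 14*sqrt(47838)/24460544323 ≈ -21568.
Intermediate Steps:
v(T) = (79 + T)/(2*T) (v(T) = (79 + T)/((2*T)) = (79 + T)*(1/(2*T)) = (79 + T)/(2*T))
-21568 - 1/(p + sqrt(v(-20 + 8) + 16281)) = -21568 - 1/(-31925 + sqrt((79 + (-20 + 8))/(2*(-20 + 8)) + 16281)) = -21568 - 1/(-31925 + sqrt((1/2)*(79 - 12)/(-12) + 16281)) = -21568 - 1/(-31925 + sqrt((1/2)*(-1/12)*67 + 16281)) = -21568 - 1/(-31925 + sqrt(-67/24 + 16281)) = -21568 - 1/(-31925 + sqrt(390677/24)) = -21568 - 1/(-31925 + 7*sqrt(47838)/12)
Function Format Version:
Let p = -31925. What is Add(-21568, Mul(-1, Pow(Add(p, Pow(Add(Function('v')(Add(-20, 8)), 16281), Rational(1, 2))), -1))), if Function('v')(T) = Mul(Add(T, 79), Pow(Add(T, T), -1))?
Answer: Add(Rational(-527565019192264, 24460544323), Mul(Rational(14, 24460544323), Pow(47838, Rational(1, 2)))) ≈ -21568.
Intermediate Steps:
Function('v')(T) = Mul(Rational(1, 2), Pow(T, -1), Add(79, T)) (Function('v')(T) = Mul(Add(79, T), Pow(Mul(2, T), -1)) = Mul(Add(79, T), Mul(Rational(1, 2), Pow(T, -1))) = Mul(Rational(1, 2), Pow(T, -1), Add(79, T)))
Add(-21568, Mul(-1, Pow(Add(p, Pow(Add(Function('v')(Add(-20, 8)), 16281), Rational(1, 2))), -1))) = Add(-21568, Mul(-1, Pow(Add(-31925, Pow(Add(Mul(Rational(1, 2), Pow(Add(-20, 8), -1), Add(79, Add(-20, 8))), 16281), Rational(1, 2))), -1))) = Add(-21568, Mul(-1, Pow(Add(-31925, Pow(Add(Mul(Rational(1, 2), Pow(-12, -1), Add(79, -12)), 16281), Rational(1, 2))), -1))) = Add(-21568, Mul(-1, Pow(Add(-31925, Pow(Add(Mul(Rational(1, 2), Rational(-1, 12), 67), 16281), Rational(1, 2))), -1))) = Add(-21568, Mul(-1, Pow(Add(-31925, Pow(Add(Rational(-67, 24), 16281), Rational(1, 2))), -1))) = Add(-21568, Mul(-1, Pow(Add(-31925, Pow(Rational(390677, 24), Rational(1, 2))), -1))) = Add(-21568, Mul(-1, Pow(Add(-31925, Mul(Rational(7, 12), Pow(47838, Rational(1, 2)))), -1)))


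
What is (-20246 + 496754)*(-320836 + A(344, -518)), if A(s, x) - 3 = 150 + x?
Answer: -153054846108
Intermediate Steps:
A(s, x) = 153 + x (A(s, x) = 3 + (150 + x) = 153 + x)
(-20246 + 496754)*(-320836 + A(344, -518)) = (-20246 + 496754)*(-320836 + (153 - 518)) = 476508*(-320836 - 365) = 476508*(-321201) = -153054846108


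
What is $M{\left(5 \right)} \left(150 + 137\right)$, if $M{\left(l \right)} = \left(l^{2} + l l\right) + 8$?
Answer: $16646$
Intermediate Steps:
$M{\left(l \right)} = 8 + 2 l^{2}$ ($M{\left(l \right)} = \left(l^{2} + l^{2}\right) + 8 = 2 l^{2} + 8 = 8 + 2 l^{2}$)
$M{\left(5 \right)} \left(150 + 137\right) = \left(8 + 2 \cdot 5^{2}\right) \left(150 + 137\right) = \left(8 + 2 \cdot 25\right) 287 = \left(8 + 50\right) 287 = 58 \cdot 287 = 16646$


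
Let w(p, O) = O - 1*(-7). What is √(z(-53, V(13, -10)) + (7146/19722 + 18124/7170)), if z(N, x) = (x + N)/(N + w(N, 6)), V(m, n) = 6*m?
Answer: √5032495175097030/47135580 ≈ 1.5050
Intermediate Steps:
w(p, O) = 7 + O (w(p, O) = O + 7 = 7 + O)
z(N, x) = (N + x)/(13 + N) (z(N, x) = (x + N)/(N + (7 + 6)) = (N + x)/(N + 13) = (N + x)/(13 + N))
√(z(-53, V(13, -10)) + (7146/19722 + 18124/7170)) = √((-53 + 6*13)/(13 - 53) + (7146/19722 + 18124/7170)) = √((-53 + 78)/(-40) + (7146*(1/19722) + 18124*(1/7170))) = √(-1/40*25 + (1191/3287 + 9062/3585)) = √(-5/8 + 34056529/11783895) = √(213532757/94271160) = √5032495175097030/47135580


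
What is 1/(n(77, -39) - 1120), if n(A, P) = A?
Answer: -1/1043 ≈ -0.00095877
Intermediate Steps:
1/(n(77, -39) - 1120) = 1/(77 - 1120) = 1/(-1043) = -1/1043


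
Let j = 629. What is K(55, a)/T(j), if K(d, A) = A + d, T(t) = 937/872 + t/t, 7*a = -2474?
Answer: -1821608/12663 ≈ -143.85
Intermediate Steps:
a = -2474/7 (a = (⅐)*(-2474) = -2474/7 ≈ -353.43)
T(t) = 1809/872 (T(t) = 937*(1/872) + 1 = 937/872 + 1 = 1809/872)
K(55, a)/T(j) = (-2474/7 + 55)/(1809/872) = -2089/7*872/1809 = -1821608/12663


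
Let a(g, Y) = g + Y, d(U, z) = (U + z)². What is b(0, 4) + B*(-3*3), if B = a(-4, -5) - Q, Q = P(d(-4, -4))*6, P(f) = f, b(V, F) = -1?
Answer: 3536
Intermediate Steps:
Q = 384 (Q = (-4 - 4)²*6 = (-8)²*6 = 64*6 = 384)
a(g, Y) = Y + g
B = -393 (B = (-5 - 4) - 1*384 = -9 - 384 = -393)
b(0, 4) + B*(-3*3) = -1 - (-1179)*3 = -1 - 393*(-9) = -1 + 3537 = 3536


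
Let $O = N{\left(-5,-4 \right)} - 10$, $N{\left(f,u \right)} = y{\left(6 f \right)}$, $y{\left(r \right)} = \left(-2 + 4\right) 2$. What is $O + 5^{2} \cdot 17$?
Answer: $419$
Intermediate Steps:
$y{\left(r \right)} = 4$ ($y{\left(r \right)} = 2 \cdot 2 = 4$)
$N{\left(f,u \right)} = 4$
$O = -6$ ($O = 4 - 10 = -6$)
$O + 5^{2} \cdot 17 = -6 + 5^{2} \cdot 17 = -6 + 25 \cdot 17 = -6 + 425 = 419$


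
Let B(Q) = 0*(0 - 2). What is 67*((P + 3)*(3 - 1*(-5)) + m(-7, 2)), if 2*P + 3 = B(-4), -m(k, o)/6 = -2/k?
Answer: 4824/7 ≈ 689.14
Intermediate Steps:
m(k, o) = 12/k (m(k, o) = -(-12)/k = 12/k)
B(Q) = 0 (B(Q) = 0*(-2) = 0)
P = -3/2 (P = -3/2 + (½)*0 = -3/2 + 0 = -3/2 ≈ -1.5000)
67*((P + 3)*(3 - 1*(-5)) + m(-7, 2)) = 67*((-3/2 + 3)*(3 - 1*(-5)) + 12/(-7)) = 67*(3*(3 + 5)/2 + 12*(-⅐)) = 67*((3/2)*8 - 12/7) = 67*(12 - 12/7) = 67*(72/7) = 4824/7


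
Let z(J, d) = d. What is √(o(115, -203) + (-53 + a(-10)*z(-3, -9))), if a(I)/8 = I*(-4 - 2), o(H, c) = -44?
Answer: I*√4417 ≈ 66.461*I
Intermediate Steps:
a(I) = -48*I (a(I) = 8*(I*(-4 - 2)) = 8*(I*(-6)) = 8*(-6*I) = -48*I)
√(o(115, -203) + (-53 + a(-10)*z(-3, -9))) = √(-44 + (-53 - 48*(-10)*(-9))) = √(-44 + (-53 + 480*(-9))) = √(-44 + (-53 - 4320)) = √(-44 - 4373) = √(-4417) = I*√4417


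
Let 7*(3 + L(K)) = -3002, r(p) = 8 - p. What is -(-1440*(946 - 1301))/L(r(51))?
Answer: 3578400/3023 ≈ 1183.7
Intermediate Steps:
L(K) = -3023/7 (L(K) = -3 + (⅐)*(-3002) = -3 - 3002/7 = -3023/7)
-(-1440*(946 - 1301))/L(r(51)) = -(-1440*(946 - 1301))/(-3023/7) = -(-1440*(-355))*(-7)/3023 = -511200*(-7)/3023 = -1*(-3578400/3023) = 3578400/3023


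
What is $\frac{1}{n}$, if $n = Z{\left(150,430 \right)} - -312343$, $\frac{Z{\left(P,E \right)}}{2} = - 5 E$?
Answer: $\frac{1}{308043} \approx 3.2463 \cdot 10^{-6}$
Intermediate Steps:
$Z{\left(P,E \right)} = - 10 E$ ($Z{\left(P,E \right)} = 2 \left(- 5 E\right) = - 10 E$)
$n = 308043$ ($n = \left(-10\right) 430 - -312343 = -4300 + 312343 = 308043$)
$\frac{1}{n} = \frac{1}{308043}$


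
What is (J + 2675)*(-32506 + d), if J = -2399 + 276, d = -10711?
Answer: -23855784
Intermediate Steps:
J = -2123
(J + 2675)*(-32506 + d) = (-2123 + 2675)*(-32506 - 10711) = 552*(-43217) = -23855784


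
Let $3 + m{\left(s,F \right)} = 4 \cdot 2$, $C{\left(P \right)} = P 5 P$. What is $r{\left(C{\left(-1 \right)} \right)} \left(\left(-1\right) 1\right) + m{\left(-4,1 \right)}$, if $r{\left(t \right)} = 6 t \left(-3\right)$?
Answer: $95$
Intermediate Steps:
$C{\left(P \right)} = 5 P^{2}$ ($C{\left(P \right)} = 5 P P = 5 P^{2}$)
$r{\left(t \right)} = - 18 t$
$m{\left(s,F \right)} = 5$ ($m{\left(s,F \right)} = -3 + 4 \cdot 2 = -3 + 8 = 5$)
$r{\left(C{\left(-1 \right)} \right)} \left(\left(-1\right) 1\right) + m{\left(-4,1 \right)} = - 18 \cdot 5 \left(-1\right)^{2} \left(\left(-1\right) 1\right) + 5 = - 18 \cdot 5 \cdot 1 \left(-1\right) + 5 = \left(-18\right) 5 \left(-1\right) + 5 = \left(-90\right) \left(-1\right) + 5 = 90 + 5 = 95$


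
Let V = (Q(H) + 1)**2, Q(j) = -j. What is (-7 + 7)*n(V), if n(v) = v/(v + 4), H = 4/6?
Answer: 0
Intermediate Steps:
H = 2/3 (H = 4*(1/6) = 2/3 ≈ 0.66667)
V = 1/9 (V = (-1*2/3 + 1)**2 = (-2/3 + 1)**2 = (1/3)**2 = 1/9 ≈ 0.11111)
n(v) = v/(4 + v)
(-7 + 7)*n(V) = (-7 + 7)*(1/(9*(4 + 1/9))) = 0*(1/(9*(37/9))) = 0*((1/9)*(9/37)) = 0*(1/37) = 0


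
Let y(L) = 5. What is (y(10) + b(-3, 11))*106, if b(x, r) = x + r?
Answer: 1378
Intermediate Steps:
b(x, r) = r + x
(y(10) + b(-3, 11))*106 = (5 + (11 - 3))*106 = (5 + 8)*106 = 13*106 = 1378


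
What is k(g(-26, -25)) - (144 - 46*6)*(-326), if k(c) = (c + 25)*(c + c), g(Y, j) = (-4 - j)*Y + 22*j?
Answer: 2304600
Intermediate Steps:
g(Y, j) = 22*j + Y*(-4 - j) (g(Y, j) = Y*(-4 - j) + 22*j = 22*j + Y*(-4 - j))
k(c) = 2*c*(25 + c) (k(c) = (25 + c)*(2*c) = 2*c*(25 + c))
k(g(-26, -25)) - (144 - 46*6)*(-326) = 2*(-4*(-26) + 22*(-25) - 1*(-26)*(-25))*(25 + (-4*(-26) + 22*(-25) - 1*(-26)*(-25))) - (144 - 46*6)*(-326) = 2*(104 - 550 - 650)*(25 + (104 - 550 - 650)) - (144 - 276)*(-326) = 2*(-1096)*(25 - 1096) - (-132)*(-326) = 2*(-1096)*(-1071) - 1*43032 = 2347632 - 43032 = 2304600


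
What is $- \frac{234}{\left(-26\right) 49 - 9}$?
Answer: $\frac{234}{1283} \approx 0.18238$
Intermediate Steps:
$- \frac{234}{\left(-26\right) 49 - 9} = - \frac{234}{-1274 - 9} = - \frac{234}{-1283} = \left(-234\right) \left(- \frac{1}{1283}\right) = \frac{234}{1283}$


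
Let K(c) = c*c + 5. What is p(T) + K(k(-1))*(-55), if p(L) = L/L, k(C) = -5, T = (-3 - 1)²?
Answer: -1649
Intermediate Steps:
T = 16 (T = (-4)² = 16)
K(c) = 5 + c² (K(c) = c² + 5 = 5 + c²)
p(L) = 1
p(T) + K(k(-1))*(-55) = 1 + (5 + (-5)²)*(-55) = 1 + (5 + 25)*(-55) = 1 + 30*(-55) = 1 - 1650 = -1649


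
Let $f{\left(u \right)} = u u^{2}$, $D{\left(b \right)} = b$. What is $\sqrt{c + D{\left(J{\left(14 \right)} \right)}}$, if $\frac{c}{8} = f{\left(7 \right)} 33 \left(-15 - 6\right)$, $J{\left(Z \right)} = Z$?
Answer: $i \sqrt{1901578} \approx 1379.0 i$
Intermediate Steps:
$f{\left(u \right)} = u^{3}$
$c = -1901592$ ($c = 8 \cdot 7^{3} \cdot 33 \left(-15 - 6\right) = 8 \cdot 343 \cdot 33 \left(-21\right) = 8 \cdot 11319 \left(-21\right) = 8 \left(-237699\right) = -1901592$)
$\sqrt{c + D{\left(J{\left(14 \right)} \right)}} = \sqrt{-1901592 + 14} = \sqrt{-1901578} = i \sqrt{1901578}$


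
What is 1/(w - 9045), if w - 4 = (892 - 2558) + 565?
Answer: -1/10142 ≈ -9.8600e-5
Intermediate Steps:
w = -1097 (w = 4 + ((892 - 2558) + 565) = 4 + (-1666 + 565) = 4 - 1101 = -1097)
1/(w - 9045) = 1/(-1097 - 9045) = 1/(-10142) = -1/10142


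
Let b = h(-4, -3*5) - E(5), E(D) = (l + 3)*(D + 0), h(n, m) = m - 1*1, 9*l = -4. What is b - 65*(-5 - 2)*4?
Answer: 16121/9 ≈ 1791.2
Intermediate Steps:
l = -4/9 (l = (1/9)*(-4) = -4/9 ≈ -0.44444)
h(n, m) = -1 + m (h(n, m) = m - 1 = -1 + m)
E(D) = 23*D/9 (E(D) = (-4/9 + 3)*(D + 0) = 23*D/9)
b = -259/9 (b = (-1 - 3*5) - 23*5/9 = (-1 - 15) - 1*115/9 = -16 - 115/9 = -259/9 ≈ -28.778)
b - 65*(-5 - 2)*4 = -259/9 - 65*(-5 - 2)*4 = -259/9 - (-455)*4 = -259/9 - 65*(-28) = -259/9 + 1820 = 16121/9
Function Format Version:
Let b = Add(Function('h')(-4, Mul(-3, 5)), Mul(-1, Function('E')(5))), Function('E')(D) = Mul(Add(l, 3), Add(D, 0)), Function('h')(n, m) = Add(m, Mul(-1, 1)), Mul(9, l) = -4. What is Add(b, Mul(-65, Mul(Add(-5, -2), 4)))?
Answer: Rational(16121, 9) ≈ 1791.2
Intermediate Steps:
l = Rational(-4, 9) (l = Mul(Rational(1, 9), -4) = Rational(-4, 9) ≈ -0.44444)
Function('h')(n, m) = Add(-1, m) (Function('h')(n, m) = Add(m, -1) = Add(-1, m))
Function('E')(D) = Mul(Rational(23, 9), D) (Function('E')(D) = Mul(Add(Rational(-4, 9), 3), Add(D, 0)) = Mul(Rational(23, 9), D))
b = Rational(-259, 9) (b = Add(Add(-1, Mul(-3, 5)), Mul(-1, Mul(Rational(23, 9), 5))) = Add(Add(-1, -15), Mul(-1, Rational(115, 9))) = Add(-16, Rational(-115, 9)) = Rational(-259, 9) ≈ -28.778)
Add(b, Mul(-65, Mul(Add(-5, -2), 4))) = Add(Rational(-259, 9), Mul(-65, Mul(Add(-5, -2), 4))) = Add(Rational(-259, 9), Mul(-65, Mul(-7, 4))) = Add(Rational(-259, 9), Mul(-65, -28)) = Add(Rational(-259, 9), 1820) = Rational(16121, 9)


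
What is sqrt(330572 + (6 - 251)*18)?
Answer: sqrt(326162) ≈ 571.11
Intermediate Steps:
sqrt(330572 + (6 - 251)*18) = sqrt(330572 - 245*18) = sqrt(330572 - 4410) = sqrt(326162)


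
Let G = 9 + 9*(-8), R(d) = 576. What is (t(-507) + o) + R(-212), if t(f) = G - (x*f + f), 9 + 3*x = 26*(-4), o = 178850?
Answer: 160773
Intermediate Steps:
G = -63 (G = 9 - 72 = -63)
x = -113/3 (x = -3 + (26*(-4))/3 = -3 + (⅓)*(-104) = -3 - 104/3 = -113/3 ≈ -37.667)
t(f) = -63 + 110*f/3 (t(f) = -63 - (-113*f/3 + f) = -63 - (-110)*f/3 = -63 + 110*f/3)
(t(-507) + o) + R(-212) = ((-63 + (110/3)*(-507)) + 178850) + 576 = ((-63 - 18590) + 178850) + 576 = (-18653 + 178850) + 576 = 160197 + 576 = 160773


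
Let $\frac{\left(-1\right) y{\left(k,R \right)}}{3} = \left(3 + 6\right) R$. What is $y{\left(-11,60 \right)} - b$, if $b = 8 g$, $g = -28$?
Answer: $-1396$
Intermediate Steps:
$y{\left(k,R \right)} = - 27 R$ ($y{\left(k,R \right)} = - 3 \left(3 + 6\right) R = - 3 \cdot 9 R = - 27 R$)
$b = -224$ ($b = 8 \left(-28\right) = -224$)
$y{\left(-11,60 \right)} - b = \left(-27\right) 60 - -224 = -1620 + 224 = -1396$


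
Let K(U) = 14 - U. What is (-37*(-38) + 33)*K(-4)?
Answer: 25902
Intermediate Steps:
(-37*(-38) + 33)*K(-4) = (-37*(-38) + 33)*(14 - 1*(-4)) = (1406 + 33)*(14 + 4) = 1439*18 = 25902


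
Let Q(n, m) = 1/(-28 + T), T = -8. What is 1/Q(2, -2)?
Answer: -36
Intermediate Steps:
Q(n, m) = -1/36 (Q(n, m) = 1/(-28 - 8) = 1/(-36) = -1/36)
1/Q(2, -2) = 1/(-1/36) = -36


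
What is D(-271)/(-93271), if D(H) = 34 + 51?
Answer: -85/93271 ≈ -0.00091132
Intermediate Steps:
D(H) = 85
D(-271)/(-93271) = 85/(-93271) = 85*(-1/93271) = -85/93271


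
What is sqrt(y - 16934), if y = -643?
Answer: 9*I*sqrt(217) ≈ 132.58*I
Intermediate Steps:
sqrt(y - 16934) = sqrt(-643 - 16934) = sqrt(-17577) = 9*I*sqrt(217)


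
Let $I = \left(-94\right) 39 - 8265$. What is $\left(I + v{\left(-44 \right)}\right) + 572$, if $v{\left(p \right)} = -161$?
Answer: $-11520$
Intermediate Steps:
$I = -11931$ ($I = -3666 - 8265 = -11931$)
$\left(I + v{\left(-44 \right)}\right) + 572 = \left(-11931 - 161\right) + 572 = -12092 + 572 = -11520$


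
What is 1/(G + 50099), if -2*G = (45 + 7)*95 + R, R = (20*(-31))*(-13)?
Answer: 1/43599 ≈ 2.2936e-5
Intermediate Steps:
R = 8060 (R = -620*(-13) = 8060)
G = -6500 (G = -((45 + 7)*95 + 8060)/2 = -(52*95 + 8060)/2 = -(4940 + 8060)/2 = -½*13000 = -6500)
1/(G + 50099) = 1/(-6500 + 50099) = 1/43599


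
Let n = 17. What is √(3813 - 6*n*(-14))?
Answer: √5241 ≈ 72.395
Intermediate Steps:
√(3813 - 6*n*(-14)) = √(3813 - 6*17*(-14)) = √(3813 - 102*(-14)) = √(3813 + 1428) = √5241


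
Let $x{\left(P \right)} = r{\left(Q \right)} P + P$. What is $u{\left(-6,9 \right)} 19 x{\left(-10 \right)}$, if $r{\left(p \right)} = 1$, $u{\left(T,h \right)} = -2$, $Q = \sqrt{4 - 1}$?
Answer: $760$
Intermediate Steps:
$Q = \sqrt{3}$ ($Q = \sqrt{4 + \left(-3 + 2\right)} = \sqrt{4 - 1} = \sqrt{3} \approx 1.732$)
$x{\left(P \right)} = 2 P$ ($x{\left(P \right)} = 1 P + P = P + P = 2 P$)
$u{\left(-6,9 \right)} 19 x{\left(-10 \right)} = \left(-2\right) 19 \cdot 2 \left(-10\right) = \left(-38\right) \left(-20\right) = 760$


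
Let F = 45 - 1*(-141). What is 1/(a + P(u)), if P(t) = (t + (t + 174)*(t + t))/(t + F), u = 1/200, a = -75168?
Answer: -3720100/279632441899 ≈ -1.3304e-5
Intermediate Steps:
F = 186 (F = 45 + 141 = 186)
u = 1/200 ≈ 0.0050000
P(t) = (t + 2*t*(174 + t))/(186 + t) (P(t) = (t + (t + 174)*(t + t))/(t + 186) = (t + (174 + t)*(2*t))/(186 + t) = (t + 2*t*(174 + t))/(186 + t))
1/(a + P(u)) = 1/(-75168 + (349 + 2*(1/200))/(200*(186 + 1/200))) = 1/(-75168 + (349 + 1/100)/(200*(37201/200))) = 1/(-75168 + (1/200)*(200/37201)*(34901/100)) = 1/(-75168 + 34901/3720100) = 1/(-279632441899/3720100) = -3720100/279632441899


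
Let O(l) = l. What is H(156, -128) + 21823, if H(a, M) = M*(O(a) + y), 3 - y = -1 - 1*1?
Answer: 1215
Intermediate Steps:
y = 5 (y = 3 - (-1 - 1*1) = 3 - (-1 - 1) = 3 - 1*(-2) = 3 + 2 = 5)
H(a, M) = M*(5 + a) (H(a, M) = M*(a + 5) = M*(5 + a))
H(156, -128) + 21823 = -128*(5 + 156) + 21823 = -128*161 + 21823 = -20608 + 21823 = 1215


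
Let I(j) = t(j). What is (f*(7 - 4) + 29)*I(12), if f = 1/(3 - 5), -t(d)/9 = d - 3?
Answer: -4455/2 ≈ -2227.5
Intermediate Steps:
t(d) = 27 - 9*d (t(d) = -9*(d - 3) = -9*(-3 + d) = 27 - 9*d)
f = -½ (f = 1/(-2) = -½ ≈ -0.50000)
I(j) = 27 - 9*j
(f*(7 - 4) + 29)*I(12) = (-(7 - 4)/2 + 29)*(27 - 9*12) = (-½*3 + 29)*(27 - 108) = (-3/2 + 29)*(-81) = (55/2)*(-81) = -4455/2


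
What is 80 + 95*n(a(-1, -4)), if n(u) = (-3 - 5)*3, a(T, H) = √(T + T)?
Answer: -2200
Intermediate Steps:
a(T, H) = √2*√T (a(T, H) = √(2*T) = √2*√T)
n(u) = -24 (n(u) = -8*3 = -24)
80 + 95*n(a(-1, -4)) = 80 + 95*(-24) = 80 - 2280 = -2200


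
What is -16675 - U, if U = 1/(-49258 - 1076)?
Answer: -839319449/50334 ≈ -16675.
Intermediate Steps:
U = -1/50334 (U = 1/(-50334) = -1/50334 ≈ -1.9867e-5)
-16675 - U = -16675 - 1*(-1/50334) = -16675 + 1/50334 = -839319449/50334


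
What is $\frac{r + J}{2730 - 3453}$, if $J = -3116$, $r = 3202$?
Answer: $- \frac{86}{723} \approx -0.11895$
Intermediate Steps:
$\frac{r + J}{2730 - 3453} = \frac{3202 - 3116}{2730 - 3453} = \frac{86}{-723} = 86 \left(- \frac{1}{723}\right) = - \frac{86}{723}$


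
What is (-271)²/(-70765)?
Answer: -73441/70765 ≈ -1.0378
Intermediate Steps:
(-271)²/(-70765) = 73441*(-1/70765) = -73441/70765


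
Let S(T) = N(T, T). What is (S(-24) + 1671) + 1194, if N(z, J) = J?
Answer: 2841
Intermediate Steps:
S(T) = T
(S(-24) + 1671) + 1194 = (-24 + 1671) + 1194 = 1647 + 1194 = 2841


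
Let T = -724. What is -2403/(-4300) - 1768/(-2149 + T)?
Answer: 65639/55900 ≈ 1.1742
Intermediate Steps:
-2403/(-4300) - 1768/(-2149 + T) = -2403/(-4300) - 1768/(-2149 - 724) = -2403*(-1/4300) - 1768/(-2873) = 2403/4300 - 1768*(-1/2873) = 2403/4300 + 8/13 = 65639/55900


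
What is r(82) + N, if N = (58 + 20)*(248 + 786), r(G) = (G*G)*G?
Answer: 632020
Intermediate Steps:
r(G) = G**3 (r(G) = G**2*G = G**3)
N = 80652 (N = 78*1034 = 80652)
r(82) + N = 82**3 + 80652 = 551368 + 80652 = 632020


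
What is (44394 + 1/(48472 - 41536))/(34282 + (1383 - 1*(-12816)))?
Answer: 307916785/336264216 ≈ 0.91570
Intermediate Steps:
(44394 + 1/(48472 - 41536))/(34282 + (1383 - 1*(-12816))) = (44394 + 1/6936)/(34282 + (1383 + 12816)) = (44394 + 1/6936)/(34282 + 14199) = (307916785/6936)/48481 = (307916785/6936)*(1/48481) = 307916785/336264216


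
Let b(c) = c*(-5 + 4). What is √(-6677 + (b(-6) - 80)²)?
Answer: I*√1201 ≈ 34.655*I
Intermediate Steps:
b(c) = -c (b(c) = c*(-1) = -c)
√(-6677 + (b(-6) - 80)²) = √(-6677 + (-1*(-6) - 80)²) = √(-6677 + (6 - 80)²) = √(-6677 + (-74)²) = √(-6677 + 5476) = √(-1201) = I*√1201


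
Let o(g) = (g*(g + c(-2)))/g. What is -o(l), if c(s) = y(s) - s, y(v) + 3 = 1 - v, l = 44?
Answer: -46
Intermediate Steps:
y(v) = -2 - v (y(v) = -3 + (1 - v) = -2 - v)
c(s) = -2 - 2*s (c(s) = (-2 - s) - s = -2 - 2*s)
o(g) = 2 + g (o(g) = (g*(g + (-2 - 2*(-2))))/g = (g*(g + (-2 + 4)))/g = (g*(g + 2))/g = (g*(2 + g))/g = 2 + g)
-o(l) = -(2 + 44) = -1*46 = -46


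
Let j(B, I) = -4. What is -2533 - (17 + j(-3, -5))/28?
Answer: -70937/28 ≈ -2533.5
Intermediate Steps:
-2533 - (17 + j(-3, -5))/28 = -2533 - (17 - 4)/28 = -2533 - 13/28 = -70937/28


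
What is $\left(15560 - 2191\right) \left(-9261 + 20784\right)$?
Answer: $154050987$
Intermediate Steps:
$\left(15560 - 2191\right) \left(-9261 + 20784\right) = 13369 \cdot 11523 = 154050987$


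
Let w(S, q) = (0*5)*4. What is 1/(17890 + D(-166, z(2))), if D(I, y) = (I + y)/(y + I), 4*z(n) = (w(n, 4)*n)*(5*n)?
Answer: 1/17891 ≈ 5.5894e-5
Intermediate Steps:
w(S, q) = 0 (w(S, q) = 0*4 = 0)
z(n) = 0 (z(n) = ((0*n)*(5*n))/4 = (0*(5*n))/4 = (1/4)*0 = 0)
D(I, y) = 1 (D(I, y) = (I + y)/(I + y) = 1)
1/(17890 + D(-166, z(2))) = 1/(17890 + 1) = 1/17891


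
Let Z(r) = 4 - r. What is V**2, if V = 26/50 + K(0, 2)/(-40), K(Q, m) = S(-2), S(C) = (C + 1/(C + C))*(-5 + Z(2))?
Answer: 78961/640000 ≈ 0.12338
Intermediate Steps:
S(C) = -3*C - 3/(2*C) (S(C) = (C + 1/(C + C))*(-5 + (4 - 1*2)) = (C + 1/(2*C))*(-5 + (4 - 2)) = (C + 1/(2*C))*(-5 + 2) = (C + 1/(2*C))*(-3) = -3*C - 3/(2*C))
K(Q, m) = 27/4 (K(Q, m) = -3*(-2) - 3/2/(-2) = 6 - 3/2*(-1/2) = 6 + 3/4 = 27/4)
V = 281/800 (V = 26/50 + (27/4)/(-40) = 26*(1/50) + (27/4)*(-1/40) = 13/25 - 27/160 = 281/800 ≈ 0.35125)
V**2 = (281/800)**2 = 78961/640000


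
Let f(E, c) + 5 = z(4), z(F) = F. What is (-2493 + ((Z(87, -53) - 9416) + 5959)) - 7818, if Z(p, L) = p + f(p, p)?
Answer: -13682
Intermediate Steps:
f(E, c) = -1 (f(E, c) = -5 + 4 = -1)
Z(p, L) = -1 + p (Z(p, L) = p - 1 = -1 + p)
(-2493 + ((Z(87, -53) - 9416) + 5959)) - 7818 = (-2493 + (((-1 + 87) - 9416) + 5959)) - 7818 = (-2493 + ((86 - 9416) + 5959)) - 7818 = (-2493 + (-9330 + 5959)) - 7818 = (-2493 - 3371) - 7818 = -5864 - 7818 = -13682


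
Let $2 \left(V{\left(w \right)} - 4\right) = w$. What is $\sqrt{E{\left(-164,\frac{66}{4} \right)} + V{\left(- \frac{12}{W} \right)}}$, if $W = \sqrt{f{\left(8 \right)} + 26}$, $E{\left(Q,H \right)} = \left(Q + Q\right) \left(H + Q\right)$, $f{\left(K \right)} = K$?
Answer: $\frac{\sqrt{13982976 - 51 \sqrt{34}}}{17} \approx 219.96$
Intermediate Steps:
$E{\left(Q,H \right)} = 2 Q \left(H + Q\right)$
$W = \sqrt{34}$ ($W = \sqrt{8 + 26} = \sqrt{34} \approx 5.8309$)
$V{\left(w \right)} = 4 + \frac{w}{2}$
$\sqrt{E{\left(-164,\frac{66}{4} \right)} + V{\left(- \frac{12}{W} \right)}} = \sqrt{2 \left(-164\right) \left(\frac{66}{4} - 164\right) + \left(4 + \frac{\left(-12\right) \frac{1}{\sqrt{34}}}{2}\right)} = \sqrt{2 \left(-164\right) \left(66 \cdot \frac{1}{4} - 164\right) + \left(4 + \frac{\left(-12\right) \frac{\sqrt{34}}{34}}{2}\right)} = \sqrt{2 \left(-164\right) \left(\frac{33}{2} - 164\right) + \left(4 + \frac{\left(- \frac{6}{17}\right) \sqrt{34}}{2}\right)} = \sqrt{2 \left(-164\right) \left(- \frac{295}{2}\right) + \left(4 - \frac{3 \sqrt{34}}{17}\right)} = \sqrt{48380 + \left(4 - \frac{3 \sqrt{34}}{17}\right)} = \sqrt{48384 - \frac{3 \sqrt{34}}{17}}$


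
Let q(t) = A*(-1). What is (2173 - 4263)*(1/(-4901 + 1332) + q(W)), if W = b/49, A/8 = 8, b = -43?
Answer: 477391530/3569 ≈ 1.3376e+5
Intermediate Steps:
A = 64 (A = 8*8 = 64)
W = -43/49 ≈ -0.87755
q(t) = -64 (q(t) = 64*(-1) = -64)
(2173 - 4263)*(1/(-4901 + 1332) + q(W)) = (2173 - 4263)*(1/(-4901 + 1332) - 64) = -2090*(1/(-3569) - 64) = -2090*(-1/3569 - 64) = -2090*(-228417/3569) = 477391530/3569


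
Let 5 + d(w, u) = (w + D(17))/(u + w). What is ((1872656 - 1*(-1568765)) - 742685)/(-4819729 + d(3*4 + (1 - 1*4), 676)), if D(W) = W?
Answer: -462158540/825379441 ≈ -0.55993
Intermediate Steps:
d(w, u) = -5 + (17 + w)/(u + w) (d(w, u) = -5 + (w + 17)/(u + w) = -5 + (17 + w)/(u + w))
((1872656 - 1*(-1568765)) - 742685)/(-4819729 + d(3*4 + (1 - 1*4), 676)) = ((1872656 - 1*(-1568765)) - 742685)/(-4819729 + (17 - 5*676 - 4*(3*4 + (1 - 1*4)))/(676 + (3*4 + (1 - 1*4)))) = ((1872656 + 1568765) - 742685)/(-4819729 + (17 - 3380 - 4*(12 + (1 - 4)))/(676 + (12 + (1 - 4)))) = (3441421 - 742685)/(-4819729 + (17 - 3380 - 4*(12 - 3))/(676 + (12 - 3))) = 2698736/(-4819729 + (17 - 3380 - 4*9)/(676 + 9)) = 2698736/(-4819729 + (17 - 3380 - 36)/685) = 2698736/(-4819729 + (1/685)*(-3399)) = 2698736/(-4819729 - 3399/685) = 2698736/(-3301517764/685) = 2698736*(-685/3301517764) = -462158540/825379441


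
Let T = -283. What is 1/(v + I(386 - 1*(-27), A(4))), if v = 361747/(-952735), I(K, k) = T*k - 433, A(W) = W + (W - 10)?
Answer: 952735/126352008 ≈ 0.0075403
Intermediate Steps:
A(W) = -10 + 2*W (A(W) = W + (-10 + W) = -10 + 2*W)
I(K, k) = -433 - 283*k (I(K, k) = -283*k - 433 = -433 - 283*k)
v = -361747/952735 (v = 361747*(-1/952735) = -361747/952735 ≈ -0.37969)
1/(v + I(386 - 1*(-27), A(4))) = 1/(-361747/952735 + (-433 - 283*(-10 + 2*4))) = 1/(-361747/952735 + (-433 - 283*(-10 + 8))) = 1/(-361747/952735 + (-433 - 283*(-2))) = 1/(-361747/952735 + (-433 + 566)) = 1/(-361747/952735 + 133) = 1/(126352008/952735) = 952735/126352008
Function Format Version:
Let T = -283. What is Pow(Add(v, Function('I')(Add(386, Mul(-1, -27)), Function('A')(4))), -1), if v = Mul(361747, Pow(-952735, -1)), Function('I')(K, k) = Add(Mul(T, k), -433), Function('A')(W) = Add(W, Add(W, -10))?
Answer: Rational(952735, 126352008) ≈ 0.0075403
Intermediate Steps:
Function('A')(W) = Add(-10, Mul(2, W)) (Function('A')(W) = Add(W, Add(-10, W)) = Add(-10, Mul(2, W)))
Function('I')(K, k) = Add(-433, Mul(-283, k)) (Function('I')(K, k) = Add(Mul(-283, k), -433) = Add(-433, Mul(-283, k)))
v = Rational(-361747, 952735) (v = Mul(361747, Rational(-1, 952735)) = Rational(-361747, 952735) ≈ -0.37969)
Pow(Add(v, Function('I')(Add(386, Mul(-1, -27)), Function('A')(4))), -1) = Pow(Add(Rational(-361747, 952735), Add(-433, Mul(-283, Add(-10, Mul(2, 4))))), -1) = Pow(Add(Rational(-361747, 952735), Add(-433, Mul(-283, Add(-10, 8)))), -1) = Pow(Add(Rational(-361747, 952735), Add(-433, Mul(-283, -2))), -1) = Pow(Add(Rational(-361747, 952735), Add(-433, 566)), -1) = Pow(Add(Rational(-361747, 952735), 133), -1) = Pow(Rational(126352008, 952735), -1) = Rational(952735, 126352008)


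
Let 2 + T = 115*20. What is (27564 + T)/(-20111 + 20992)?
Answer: 29862/881 ≈ 33.896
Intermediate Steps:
T = 2298 (T = -2 + 115*20 = -2 + 2300 = 2298)
(27564 + T)/(-20111 + 20992) = (27564 + 2298)/(-20111 + 20992) = 29862/881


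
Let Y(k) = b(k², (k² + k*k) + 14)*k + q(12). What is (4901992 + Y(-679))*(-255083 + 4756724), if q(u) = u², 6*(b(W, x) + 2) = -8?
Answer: 22077845119306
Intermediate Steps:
b(W, x) = -10/3 (b(W, x) = -2 + (⅙)*(-8) = -2 - 4/3 = -10/3)
Y(k) = 144 - 10*k/3 (Y(k) = -10*k/3 + 12² = -10*k/3 + 144 = 144 - 10*k/3)
(4901992 + Y(-679))*(-255083 + 4756724) = (4901992 + (144 - 10/3*(-679)))*(-255083 + 4756724) = (4901992 + (144 + 6790/3))*4501641 = (4901992 + 7222/3)*4501641 = (14713198/3)*4501641 = 22077845119306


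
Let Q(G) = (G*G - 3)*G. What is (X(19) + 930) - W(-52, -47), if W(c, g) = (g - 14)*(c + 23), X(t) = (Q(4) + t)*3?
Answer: -626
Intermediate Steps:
Q(G) = G*(-3 + G²) (Q(G) = (G² - 3)*G = (-3 + G²)*G = G*(-3 + G²))
X(t) = 156 + 3*t (X(t) = (4*(-3 + 4²) + t)*3 = (4*(-3 + 16) + t)*3 = (4*13 + t)*3 = (52 + t)*3 = 156 + 3*t)
W(c, g) = (-14 + g)*(23 + c)
(X(19) + 930) - W(-52, -47) = ((156 + 3*19) + 930) - (-322 - 14*(-52) + 23*(-47) - 52*(-47)) = ((156 + 57) + 930) - (-322 + 728 - 1081 + 2444) = (213 + 930) - 1*1769 = 1143 - 1769 = -626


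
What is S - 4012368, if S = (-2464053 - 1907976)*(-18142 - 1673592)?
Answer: 7396306095918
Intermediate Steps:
S = 7396310108286 (S = -4372029*(-1691734) = 7396310108286)
S - 4012368 = 7396310108286 - 4012368 = 7396306095918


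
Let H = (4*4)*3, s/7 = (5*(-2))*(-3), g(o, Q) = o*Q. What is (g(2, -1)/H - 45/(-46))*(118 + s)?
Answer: 21197/69 ≈ 307.20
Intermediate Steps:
g(o, Q) = Q*o
s = 210 (s = 7*((5*(-2))*(-3)) = 7*(-10*(-3)) = 7*30 = 210)
H = 48 (H = 16*3 = 48)
(g(2, -1)/H - 45/(-46))*(118 + s) = (-1*2/48 - 45/(-46))*(118 + 210) = (-2*1/48 - 45*(-1/46))*328 = (-1/24 + 45/46)*328 = (517/552)*328 = 21197/69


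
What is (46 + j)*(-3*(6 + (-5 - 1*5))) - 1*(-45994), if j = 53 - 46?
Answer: 46630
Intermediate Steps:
j = 7
(46 + j)*(-3*(6 + (-5 - 1*5))) - 1*(-45994) = (46 + 7)*(-3*(6 + (-5 - 1*5))) - 1*(-45994) = 53*(-3*(6 + (-5 - 5))) + 45994 = 53*(-3*(6 - 10)) + 45994 = 53*(-3*(-4)) + 45994 = 53*12 + 45994 = 636 + 45994 = 46630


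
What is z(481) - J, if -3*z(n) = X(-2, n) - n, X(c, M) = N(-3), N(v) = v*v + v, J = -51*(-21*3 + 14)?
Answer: -7022/3 ≈ -2340.7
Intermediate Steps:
J = 2499 (J = -51*(-63 + 14) = -51*(-49) = 2499)
N(v) = v + v**2 (N(v) = v**2 + v = v + v**2)
X(c, M) = 6 (X(c, M) = -3*(1 - 3) = -3*(-2) = 6)
z(n) = -2 + n/3 (z(n) = -(6 - n)/3 = -2 + n/3)
z(481) - J = (-2 + (1/3)*481) - 1*2499 = (-2 + 481/3) - 2499 = 475/3 - 2499 = -7022/3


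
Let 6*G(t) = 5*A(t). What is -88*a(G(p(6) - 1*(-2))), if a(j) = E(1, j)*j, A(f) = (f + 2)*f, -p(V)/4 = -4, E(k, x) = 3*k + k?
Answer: -105600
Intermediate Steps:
E(k, x) = 4*k
p(V) = 16 (p(V) = -4*(-4) = 16)
A(f) = f*(2 + f) (A(f) = (2 + f)*f = f*(2 + f))
G(t) = 5*t*(2 + t)/6 (G(t) = (5*(t*(2 + t)))/6 = (5*t*(2 + t))/6 = 5*t*(2 + t)/6)
a(j) = 4*j (a(j) = (4*1)*j = 4*j)
-88*a(G(p(6) - 1*(-2))) = -352*5*(16 - 1*(-2))*(2 + (16 - 1*(-2)))/6 = -352*5*(16 + 2)*(2 + (16 + 2))/6 = -352*(⅚)*18*(2 + 18) = -352*(⅚)*18*20 = -352*300 = -88*1200 = -105600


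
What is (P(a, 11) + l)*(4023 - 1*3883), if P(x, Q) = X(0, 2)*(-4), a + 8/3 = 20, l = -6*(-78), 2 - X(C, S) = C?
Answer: 64400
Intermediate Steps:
X(C, S) = 2 - C
l = 468
a = 52/3 (a = -8/3 + 20 = 52/3 ≈ 17.333)
P(x, Q) = -8 (P(x, Q) = (2 - 1*0)*(-4) = (2 + 0)*(-4) = 2*(-4) = -8)
(P(a, 11) + l)*(4023 - 1*3883) = (-8 + 468)*(4023 - 1*3883) = 460*(4023 - 3883) = 460*140 = 64400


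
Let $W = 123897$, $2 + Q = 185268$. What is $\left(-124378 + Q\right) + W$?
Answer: $184785$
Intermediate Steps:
$Q = 185266$ ($Q = -2 + 185268 = 185266$)
$\left(-124378 + Q\right) + W = \left(-124378 + 185266\right) + 123897 = 60888 + 123897 = 184785$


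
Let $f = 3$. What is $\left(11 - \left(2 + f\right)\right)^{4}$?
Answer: $1296$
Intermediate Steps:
$\left(11 - \left(2 + f\right)\right)^{4} = \left(11 - 5\right)^{4} = 6^{4} = 1296$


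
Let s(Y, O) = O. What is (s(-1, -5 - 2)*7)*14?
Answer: -686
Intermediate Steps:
(s(-1, -5 - 2)*7)*14 = ((-5 - 2)*7)*14 = -7*7*14 = -49*14 = -686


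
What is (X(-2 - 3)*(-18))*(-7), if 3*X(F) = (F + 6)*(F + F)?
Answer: -420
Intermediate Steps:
X(F) = 2*F*(6 + F)/3 (X(F) = ((F + 6)*(F + F))/3 = ((6 + F)*(2*F))/3 = (2*F*(6 + F))/3 = 2*F*(6 + F)/3)
(X(-2 - 3)*(-18))*(-7) = ((2*(-2 - 3)*(6 + (-2 - 3))/3)*(-18))*(-7) = (((2/3)*(-5)*(6 - 5))*(-18))*(-7) = (((2/3)*(-5)*1)*(-18))*(-7) = -10/3*(-18)*(-7) = 60*(-7) = -420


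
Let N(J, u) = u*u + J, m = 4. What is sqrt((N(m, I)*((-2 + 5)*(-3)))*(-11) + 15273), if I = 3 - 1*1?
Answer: 3*sqrt(1785) ≈ 126.75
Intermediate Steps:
I = 2 (I = 3 - 1 = 2)
N(J, u) = J + u**2 (N(J, u) = u**2 + J = J + u**2)
sqrt((N(m, I)*((-2 + 5)*(-3)))*(-11) + 15273) = sqrt(((4 + 2**2)*((-2 + 5)*(-3)))*(-11) + 15273) = sqrt(((4 + 4)*(3*(-3)))*(-11) + 15273) = sqrt((8*(-9))*(-11) + 15273) = sqrt(-72*(-11) + 15273) = sqrt(792 + 15273) = sqrt(16065) = 3*sqrt(1785)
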